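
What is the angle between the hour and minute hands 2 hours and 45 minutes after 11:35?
First find the time 2 hours and 45 minutes after 11:35.
Total minutes: 11 x 60 + 35 + 2 x 60 + 45 = 860.
860 mod 720 = 140 minutes = 2:20.
Now compute the angle at 2:20:
Hour hand: 2 x 30 + 20 x 0.5 = 70 degrees
Minute hand: 20 x 6 = 120 degrees
Difference: |70 - 120| = 50 degrees
The angle is 50 degrees

Final answer: 50 degrees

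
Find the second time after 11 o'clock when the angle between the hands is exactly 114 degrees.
At t minutes past 11:00, the hour hand is at 30 x 11 + 0.5t degrees and the minute hand is at 6t degrees.
The smaller angle between them is 114 degrees when |30H - 5.5t| = 114 or |30H - 5.5t| = 246.
With H = 11, solve 30 x 11 - 5.5t = +/- target for each target:
  t = (30 x 11 - 114) / 5.5 = 39.27
  t = (30 x 11 + 114) / 5.5 = 80.73 (outside (0, 60))
  t = (30 x 11 - 246) / 5.5 = 15.27
  t = (30 x 11 + 246) / 5.5 = 104.73 (outside (0, 60))
Valid solutions in (0, 60): {15.27, 39.27} minutes.
The second occurrence is t = 39.27 minutes.
The hands form a 114-degree angle at 39.27 minutes past 11:00.

Final answer: 39.27 minutes past 11:00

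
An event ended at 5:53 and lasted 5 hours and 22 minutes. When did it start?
Starting time: 5:53 = 353 total minutes past 12:00
Subtracting: 5 hours and 22 minutes = 322 minutes
353 - 322 = 31 minutes
= 31 minutes past 12:00 = 12:31

Final answer: 12:31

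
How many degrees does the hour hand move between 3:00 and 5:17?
The hour hand moves 0.5 degrees per minute.
Time elapsed: 5:17 - 3:00 = 137 minutes
Angular displacement: 137 x 0.5 = 68.5 degrees

Final answer: 68.5 degrees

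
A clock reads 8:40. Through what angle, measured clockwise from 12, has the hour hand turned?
The hour hand moves 30 degrees per hour and 0.5 degrees per minute.
At 8:40: (8) x 30 + 40 x 0.5 = 240 + 20 = 260 degrees

Final answer: 260 degrees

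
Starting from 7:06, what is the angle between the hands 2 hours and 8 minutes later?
First find the time 2 hours and 8 minutes after 7:06.
Total minutes: 7 x 60 + 6 + 2 x 60 + 8 = 554.
554 mod 720 = 554 minutes = 9:14.
Now compute the angle at 9:14:
Hour hand: 9 x 30 + 14 x 0.5 = 277 degrees
Minute hand: 14 x 6 = 84 degrees
Difference: |277 - 84| = 193 degrees
Smaller angle: 360 - 193 = 167 degrees

Final answer: 167 degrees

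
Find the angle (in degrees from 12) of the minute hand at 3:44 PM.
The minute hand moves 6 degrees per minute.
At 3:44: 44 x 6 = 264 degrees

Final answer: 264 degrees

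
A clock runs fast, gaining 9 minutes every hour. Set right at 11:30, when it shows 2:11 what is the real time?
For every 60 true minutes, the faulty clock advances 69 minutes, so 1 faulty-clock minute corresponds to 60/69 true minutes.
From 11:30 to 2:11 on the faulty dial is 161 minutes.
True elapsed: 161 x 60/69 = 140 minutes = 2 hours and 20 minutes.
True time: 11:30 + 2 hours and 20 minutes = 1:50.

Final answer: 1:50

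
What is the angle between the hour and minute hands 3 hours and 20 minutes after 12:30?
First find the time 3 hours and 20 minutes after 12:30.
Total minutes: 12 x 60 + 30 + 3 x 60 + 20 = 950.
950 mod 720 = 230 minutes = 3:50.
Now compute the angle at 3:50:
Hour hand: 3 x 30 + 50 x 0.5 = 115 degrees
Minute hand: 50 x 6 = 300 degrees
Difference: |115 - 300| = 185 degrees
Smaller angle: 360 - 185 = 175 degrees

Final answer: 175 degrees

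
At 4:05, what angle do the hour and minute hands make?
Hour hand position: 4 x 30 + 5 x 0.5 = 122.5 degrees
Minute hand position: 5 x 6 = 30 degrees
Difference: |122.5 - 30| = 92.5 degrees
The angle between the hands is 92.5 degrees

Final answer: 92.5 degrees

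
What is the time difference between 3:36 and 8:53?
From 3:36 to 8:53:
(8 x 60 + 53) - (3 x 60 + 36) = 533 - 216 = 317 minutes
= 5 hours and 17 minutes

Final answer: 5 hours and 17 minutes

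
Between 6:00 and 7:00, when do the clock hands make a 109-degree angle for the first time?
At t minutes past 6:00, the hour hand is at 30 x 6 + 0.5t degrees and the minute hand is at 6t degrees.
The smaller angle between them is 109 degrees when |30H - 5.5t| = 109 or |30H - 5.5t| = 251.
With H = 6, solve 30 x 6 - 5.5t = +/- target for each target:
  t = (30 x 6 - 109) / 5.5 = 12.91
  t = (30 x 6 + 109) / 5.5 = 52.55
  t = (30 x 6 - 251) / 5.5 = -12.91 (outside (0, 60))
  t = (30 x 6 + 251) / 5.5 = 78.36 (outside (0, 60))
Valid solutions in (0, 60): {12.91, 52.55} minutes.
The first occurrence is t = 12.91 minutes.
The hands form a 109-degree angle at 12.91 minutes past 6:00.

Final answer: 12.91 minutes past 6:00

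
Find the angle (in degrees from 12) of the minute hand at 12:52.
The minute hand moves 6 degrees per minute.
At 12:52: 52 x 6 = 312 degrees

Final answer: 312 degrees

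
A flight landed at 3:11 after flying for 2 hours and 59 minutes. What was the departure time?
Starting time: 3:11 = 191 total minutes past 12:00
Subtracting: 2 hours and 59 minutes = 179 minutes
191 - 179 = 12 minutes
= 12 minutes past 12:00 = 12:12

Final answer: 12:12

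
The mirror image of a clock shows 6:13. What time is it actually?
Reflection across the vertical (12-6) axis maps a hand at angle A degrees to (360 - A) degrees, which sends a reading of T minutes past 12:00 to (720 - T) minutes past 12:00.
Mirror reads 6:13 = 373 minutes past 12:00.
Actual time: (720 - 373) mod 720 = 347 minutes = 5:47.

Final answer: 5:47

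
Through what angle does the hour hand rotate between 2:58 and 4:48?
The hour hand moves 0.5 degrees per minute.
Time elapsed: 4:48 - 2:58 = 110 minutes
Angular displacement: 110 x 0.5 = 55 degrees

Final answer: 55 degrees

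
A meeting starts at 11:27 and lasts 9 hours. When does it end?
Starting time: 11:27
Adding 0 minutes to 27 minutes: 27 + 0 = 27 minutes
Adding 9 hours: 11 + 9 = 20 - 12 = 8
Final time: 8:27

Final answer: 8:27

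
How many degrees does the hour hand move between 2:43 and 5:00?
The hour hand moves 0.5 degrees per minute.
Time elapsed: 5:00 - 2:43 = 137 minutes
Angular displacement: 137 x 0.5 = 68.5 degrees

Final answer: 68.5 degrees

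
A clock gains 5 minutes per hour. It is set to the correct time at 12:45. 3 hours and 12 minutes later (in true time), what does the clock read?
For every 60 true minutes, the faulty clock advances 60 + 5 = 65 minutes.
True elapsed: 3 hours and 12 minutes = 192 minutes.
Faulty clock advances: 192 x 65/60 = 208 minutes (drift: 16 minutes ahead).
Shown time: 12:45 + 208 minutes = 4:13.

Final answer: 4:13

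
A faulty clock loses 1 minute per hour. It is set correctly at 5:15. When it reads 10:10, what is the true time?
For every 60 true minutes, the faulty clock advances 59 minutes, so 1 faulty-clock minute corresponds to 60/59 true minutes.
From 5:15 to 10:10 on the faulty dial is 295 minutes.
True elapsed: 295 x 60/59 = 300 minutes = 5 hours.
True time: 5:15 + 5 hours = 10:15.

Final answer: 10:15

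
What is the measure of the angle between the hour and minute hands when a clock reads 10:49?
Hour hand position: 10 x 30 + 49 x 0.5 = 324.5 degrees
Minute hand position: 49 x 6 = 294 degrees
Difference: |324.5 - 294| = 30.5 degrees
The angle between the hands is 30.5 degrees

Final answer: 30.5 degrees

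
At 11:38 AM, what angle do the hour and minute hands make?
Hour hand position: 11 x 30 + 38 x 0.5 = 349 degrees
Minute hand position: 38 x 6 = 228 degrees
Difference: |349 - 228| = 121 degrees
The angle between the hands is 121 degrees

Final answer: 121 degrees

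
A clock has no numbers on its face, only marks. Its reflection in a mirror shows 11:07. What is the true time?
Reflection across the vertical (12-6) axis maps a hand at angle A degrees to (360 - A) degrees, which sends a reading of T minutes past 12:00 to (720 - T) minutes past 12:00.
Mirror reads 11:07 = 667 minutes past 12:00.
Actual time: (720 - 667) mod 720 = 53 minutes = 12:53.

Final answer: 12:53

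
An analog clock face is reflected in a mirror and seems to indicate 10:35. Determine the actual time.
Reflection across the vertical (12-6) axis maps a hand at angle A degrees to (360 - A) degrees, which sends a reading of T minutes past 12:00 to (720 - T) minutes past 12:00.
Mirror reads 10:35 = 635 minutes past 12:00.
Actual time: (720 - 635) mod 720 = 85 minutes = 1:25.

Final answer: 1:25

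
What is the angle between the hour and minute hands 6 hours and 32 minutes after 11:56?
First find the time 6 hours and 32 minutes after 11:56.
Total minutes: 11 x 60 + 56 + 6 x 60 + 32 = 1108.
1108 mod 720 = 388 minutes = 6:28.
Now compute the angle at 6:28:
Hour hand: 6 x 30 + 28 x 0.5 = 194 degrees
Minute hand: 28 x 6 = 168 degrees
Difference: |194 - 168| = 26 degrees
The angle is 26 degrees

Final answer: 26 degrees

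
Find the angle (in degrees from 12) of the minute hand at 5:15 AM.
The minute hand moves 6 degrees per minute.
At 5:15: 15 x 6 = 90 degrees

Final answer: 90 degrees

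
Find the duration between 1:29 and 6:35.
From 1:29 to 6:35:
(6 x 60 + 35) - (1 x 60 + 29) = 395 - 89 = 306 minutes
= 5 hours and 6 minutes

Final answer: 5 hours and 6 minutes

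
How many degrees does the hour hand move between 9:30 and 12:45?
The hour hand moves 0.5 degrees per minute.
Time elapsed: 12:45 - 9:30 = 195 minutes
Angular displacement: 195 x 0.5 = 97.5 degrees

Final answer: 97.5 degrees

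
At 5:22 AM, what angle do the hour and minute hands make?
Hour hand position: 5 x 30 + 22 x 0.5 = 161 degrees
Minute hand position: 22 x 6 = 132 degrees
Difference: |161 - 132| = 29 degrees
The angle between the hands is 29 degrees

Final answer: 29 degrees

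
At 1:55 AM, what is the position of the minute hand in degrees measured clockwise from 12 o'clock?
The minute hand moves 6 degrees per minute.
At 1:55: 55 x 6 = 330 degrees

Final answer: 330 degrees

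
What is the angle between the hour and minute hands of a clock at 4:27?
Hour hand position: 4 x 30 + 27 x 0.5 = 133.5 degrees
Minute hand position: 27 x 6 = 162 degrees
Difference: |133.5 - 162| = 28.5 degrees
The angle between the hands is 28.5 degrees

Final answer: 28.5 degrees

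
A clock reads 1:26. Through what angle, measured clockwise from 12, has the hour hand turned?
The hour hand moves 30 degrees per hour and 0.5 degrees per minute.
At 1:26: (1) x 30 + 26 x 0.5 = 30 + 13 = 43 degrees

Final answer: 43 degrees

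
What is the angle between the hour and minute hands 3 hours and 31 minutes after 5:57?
First find the time 3 hours and 31 minutes after 5:57.
Total minutes: 5 x 60 + 57 + 3 x 60 + 31 = 568.
568 mod 720 = 568 minutes = 9:28.
Now compute the angle at 9:28:
Hour hand: 9 x 30 + 28 x 0.5 = 284 degrees
Minute hand: 28 x 6 = 168 degrees
Difference: |284 - 168| = 116 degrees
The angle is 116 degrees

Final answer: 116 degrees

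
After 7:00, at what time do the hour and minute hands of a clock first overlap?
The minute hand gains 5.5 degrees per minute on the hour hand.
At 7:00, the hour hand is at 210 degrees and the minute hand is at 0 degrees.
The gap is 210 degrees. Time to close: 210/5.5 = 60 x 7/11 = 38.18 minutes.
The hands overlap at 38.18 minutes past 7:00.

Final answer: 38.18 minutes past 7:00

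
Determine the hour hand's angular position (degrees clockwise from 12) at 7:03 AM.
The hour hand moves 30 degrees per hour and 0.5 degrees per minute.
At 7:03: (7) x 30 + 3 x 0.5 = 210 + 1.5 = 211.5 degrees

Final answer: 211.5 degrees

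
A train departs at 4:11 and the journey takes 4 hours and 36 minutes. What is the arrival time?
Starting time: 4:11
Adding 36 minutes to 11 minutes: 11 + 36 = 47 minutes
Adding 4 hours: 4 + 4 = 8
Final time: 8:47

Final answer: 8:47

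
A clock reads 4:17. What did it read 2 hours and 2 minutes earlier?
Starting time: 4:17 = 257 total minutes past 12:00
Subtracting: 2 hours and 2 minutes = 122 minutes
257 - 122 = 135 minutes
= 2 hours and 15 minutes past 12:00 = 2:15

Final answer: 2:15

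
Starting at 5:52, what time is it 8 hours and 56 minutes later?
Starting time: 5:52
Adding 56 minutes to 52 minutes: 52 + 56 = 108 minutes = 1 hour and 48 minutes
Adding 8 hours: 5 + 8 + 1 (carry) = 14 - 12 = 2
Final time: 2:48

Final answer: 2:48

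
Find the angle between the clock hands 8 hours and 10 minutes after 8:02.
First find the time 8 hours and 10 minutes after 8:02.
Total minutes: 8 x 60 + 2 + 8 x 60 + 10 = 972.
972 mod 720 = 252 minutes = 4:12.
Now compute the angle at 4:12:
Hour hand: 4 x 30 + 12 x 0.5 = 126 degrees
Minute hand: 12 x 6 = 72 degrees
Difference: |126 - 72| = 54 degrees
The angle is 54 degrees

Final answer: 54 degrees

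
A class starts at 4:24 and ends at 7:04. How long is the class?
From 4:24 to 7:04:
(7 x 60 + 4) - (4 x 60 + 24) = 424 - 264 = 160 minutes
= 2 hours and 40 minutes

Final answer: 2 hours and 40 minutes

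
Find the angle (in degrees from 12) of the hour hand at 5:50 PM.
The hour hand moves 30 degrees per hour and 0.5 degrees per minute.
At 5:50: (5) x 30 + 50 x 0.5 = 150 + 25 = 175 degrees

Final answer: 175 degrees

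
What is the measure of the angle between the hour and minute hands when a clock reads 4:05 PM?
Hour hand position: 4 x 30 + 5 x 0.5 = 122.5 degrees
Minute hand position: 5 x 6 = 30 degrees
Difference: |122.5 - 30| = 92.5 degrees
The angle between the hands is 92.5 degrees

Final answer: 92.5 degrees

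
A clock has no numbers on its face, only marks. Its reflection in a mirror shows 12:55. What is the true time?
Reflection across the vertical (12-6) axis maps a hand at angle A degrees to (360 - A) degrees, which sends a reading of T minutes past 12:00 to (720 - T) minutes past 12:00.
Mirror reads 12:55 = 55 minutes past 12:00.
Actual time: (720 - 55) mod 720 = 665 minutes = 11:05.

Final answer: 11:05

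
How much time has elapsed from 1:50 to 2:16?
From 1:50 to 2:16:
(2 x 60 + 16) - (1 x 60 + 50) = 136 - 110 = 26 minutes
= 26 minutes

Final answer: 26 minutes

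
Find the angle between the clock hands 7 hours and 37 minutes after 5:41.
First find the time 7 hours and 37 minutes after 5:41.
Total minutes: 5 x 60 + 41 + 7 x 60 + 37 = 798.
798 mod 720 = 78 minutes = 1:18.
Now compute the angle at 1:18:
Hour hand: 1 x 30 + 18 x 0.5 = 39 degrees
Minute hand: 18 x 6 = 108 degrees
Difference: |39 - 108| = 69 degrees
The angle is 69 degrees

Final answer: 69 degrees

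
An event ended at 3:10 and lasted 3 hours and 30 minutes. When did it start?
Starting time: 3:10 = 190 total minutes past 12:00
Subtracting: 3 hours and 30 minutes = 210 minutes
190 - 210 = -20 (negative, add 12 hours = 720) = 700 minutes
= 11 hours and 40 minutes past 12:00 = 11:40

Final answer: 11:40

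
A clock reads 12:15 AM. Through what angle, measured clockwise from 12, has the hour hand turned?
The hour hand moves 30 degrees per hour and 0.5 degrees per minute.
At 12:15: (0) x 30 + 15 x 0.5 = 0 + 7.5 = 7.5 degrees

Final answer: 7.5 degrees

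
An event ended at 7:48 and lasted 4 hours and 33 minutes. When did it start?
Starting time: 7:48 = 468 total minutes past 12:00
Subtracting: 4 hours and 33 minutes = 273 minutes
468 - 273 = 195 minutes
= 3 hours and 15 minutes past 12:00 = 3:15

Final answer: 3:15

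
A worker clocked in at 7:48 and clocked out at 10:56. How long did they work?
From 7:48 to 10:56:
(10 x 60 + 56) - (7 x 60 + 48) = 656 - 468 = 188 minutes
= 3 hours and 8 minutes

Final answer: 3 hours and 8 minutes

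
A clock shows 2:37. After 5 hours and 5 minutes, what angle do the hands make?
First find the time 5 hours and 5 minutes after 2:37.
Total minutes: 2 x 60 + 37 + 5 x 60 + 5 = 462.
462 mod 720 = 462 minutes = 7:42.
Now compute the angle at 7:42:
Hour hand: 7 x 30 + 42 x 0.5 = 231 degrees
Minute hand: 42 x 6 = 252 degrees
Difference: |231 - 252| = 21 degrees
The angle is 21 degrees

Final answer: 21 degrees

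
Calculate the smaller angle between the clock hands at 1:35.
Hour hand position: 1 x 30 + 35 x 0.5 = 47.5 degrees
Minute hand position: 35 x 6 = 210 degrees
Difference: |47.5 - 210| = 162.5 degrees
The angle between the hands is 162.5 degrees

Final answer: 162.5 degrees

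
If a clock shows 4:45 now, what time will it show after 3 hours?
Starting time: 4:45
Adding 0 minutes to 45 minutes: 45 + 0 = 45 minutes
Adding 3 hours: 4 + 3 = 7
Final time: 7:45

Final answer: 7:45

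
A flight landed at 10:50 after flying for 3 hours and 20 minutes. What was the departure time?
Starting time: 10:50 = 650 total minutes past 12:00
Subtracting: 3 hours and 20 minutes = 200 minutes
650 - 200 = 450 minutes
= 7 hours and 30 minutes past 12:00 = 7:30

Final answer: 7:30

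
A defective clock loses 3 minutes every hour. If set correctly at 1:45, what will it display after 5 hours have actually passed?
For every 60 true minutes, the faulty clock advances 60 - 3 = 57 minutes.
True elapsed: 5 hours = 300 minutes.
Faulty clock advances: 300 x 57/60 = 285 minutes (drift: 15 minutes behind).
Shown time: 1:45 + 285 minutes = 6:30.

Final answer: 6:30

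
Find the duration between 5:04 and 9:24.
From 5:04 to 9:24:
(9 x 60 + 24) - (5 x 60 + 4) = 564 - 304 = 260 minutes
= 4 hours and 20 minutes

Final answer: 4 hours and 20 minutes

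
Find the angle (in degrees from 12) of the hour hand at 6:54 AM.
The hour hand moves 30 degrees per hour and 0.5 degrees per minute.
At 6:54: (6) x 30 + 54 x 0.5 = 180 + 27 = 207 degrees

Final answer: 207 degrees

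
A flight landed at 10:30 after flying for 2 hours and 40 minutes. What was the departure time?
Starting time: 10:30 = 630 total minutes past 12:00
Subtracting: 2 hours and 40 minutes = 160 minutes
630 - 160 = 470 minutes
= 7 hours and 50 minutes past 12:00 = 7:50

Final answer: 7:50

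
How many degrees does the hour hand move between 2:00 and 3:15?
The hour hand moves 0.5 degrees per minute.
Time elapsed: 3:15 - 2:00 = 75 minutes
Angular displacement: 75 x 0.5 = 37.5 degrees

Final answer: 37.5 degrees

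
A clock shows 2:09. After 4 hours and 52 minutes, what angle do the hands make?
First find the time 4 hours and 52 minutes after 2:09.
Total minutes: 2 x 60 + 9 + 4 x 60 + 52 = 421.
421 mod 720 = 421 minutes = 7:01.
Now compute the angle at 7:01:
Hour hand: 7 x 30 + 1 x 0.5 = 210.5 degrees
Minute hand: 1 x 6 = 6 degrees
Difference: |210.5 - 6| = 204.5 degrees
Smaller angle: 360 - 204.5 = 155.5 degrees

Final answer: 155.5 degrees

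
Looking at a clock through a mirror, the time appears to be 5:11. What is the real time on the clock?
Reflection across the vertical (12-6) axis maps a hand at angle A degrees to (360 - A) degrees, which sends a reading of T minutes past 12:00 to (720 - T) minutes past 12:00.
Mirror reads 5:11 = 311 minutes past 12:00.
Actual time: (720 - 311) mod 720 = 409 minutes = 6:49.

Final answer: 6:49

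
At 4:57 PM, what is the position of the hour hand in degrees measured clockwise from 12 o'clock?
The hour hand moves 30 degrees per hour and 0.5 degrees per minute.
At 4:57: (4) x 30 + 57 x 0.5 = 120 + 28.5 = 148.5 degrees

Final answer: 148.5 degrees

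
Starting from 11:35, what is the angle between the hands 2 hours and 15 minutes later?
First find the time 2 hours and 15 minutes after 11:35.
Total minutes: 11 x 60 + 35 + 2 x 60 + 15 = 830.
830 mod 720 = 110 minutes = 1:50.
Now compute the angle at 1:50:
Hour hand: 1 x 30 + 50 x 0.5 = 55 degrees
Minute hand: 50 x 6 = 300 degrees
Difference: |55 - 300| = 245 degrees
Smaller angle: 360 - 245 = 115 degrees

Final answer: 115 degrees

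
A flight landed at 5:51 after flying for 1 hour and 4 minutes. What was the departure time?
Starting time: 5:51 = 351 total minutes past 12:00
Subtracting: 1 hour and 4 minutes = 64 minutes
351 - 64 = 287 minutes
= 4 hours and 47 minutes past 12:00 = 4:47

Final answer: 4:47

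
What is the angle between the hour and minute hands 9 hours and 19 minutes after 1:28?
First find the time 9 hours and 19 minutes after 1:28.
Total minutes: 1 x 60 + 28 + 9 x 60 + 19 = 647.
647 mod 720 = 647 minutes = 10:47.
Now compute the angle at 10:47:
Hour hand: 10 x 30 + 47 x 0.5 = 323.5 degrees
Minute hand: 47 x 6 = 282 degrees
Difference: |323.5 - 282| = 41.5 degrees
The angle is 41.5 degrees

Final answer: 41.5 degrees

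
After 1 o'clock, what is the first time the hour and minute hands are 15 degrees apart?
At t minutes past 1:00, the hour hand is at 30 x 1 + 0.5t degrees and the minute hand is at 6t degrees.
The smaller angle between them is 15 degrees when |30H - 5.5t| = 15 or |30H - 5.5t| = 345.
With H = 1, solve 30 x 1 - 5.5t = +/- target for each target:
  t = (30 x 1 - 15) / 5.5 = 2.73
  t = (30 x 1 + 15) / 5.5 = 8.18
  t = (30 x 1 - 345) / 5.5 = -57.27 (outside (0, 60))
  t = (30 x 1 + 345) / 5.5 = 68.18 (outside (0, 60))
Valid solutions in (0, 60): {2.73, 8.18} minutes.
The first occurrence is t = 2.73 minutes.
The hands form a 15-degree angle at 2.73 minutes past 1:00.

Final answer: 2.73 minutes past 1:00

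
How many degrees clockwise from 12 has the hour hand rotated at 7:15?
The hour hand moves 30 degrees per hour and 0.5 degrees per minute.
At 7:15: (7) x 30 + 15 x 0.5 = 210 + 7.5 = 217.5 degrees

Final answer: 217.5 degrees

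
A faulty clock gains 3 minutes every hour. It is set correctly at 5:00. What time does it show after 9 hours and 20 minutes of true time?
For every 60 true minutes, the faulty clock advances 60 + 3 = 63 minutes.
True elapsed: 9 hours and 20 minutes = 560 minutes.
Faulty clock advances: 560 x 63/60 = 588 minutes (drift: 28 minutes ahead).
Shown time: 5:00 + 588 minutes = 2:48.

Final answer: 2:48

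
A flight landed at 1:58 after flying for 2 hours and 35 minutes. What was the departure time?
Starting time: 1:58 = 118 total minutes past 12:00
Subtracting: 2 hours and 35 minutes = 155 minutes
118 - 155 = -37 (negative, add 12 hours = 720) = 683 minutes
= 11 hours and 23 minutes past 12:00 = 11:23

Final answer: 11:23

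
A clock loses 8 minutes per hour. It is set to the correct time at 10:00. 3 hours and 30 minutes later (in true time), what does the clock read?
For every 60 true minutes, the faulty clock advances 60 - 8 = 52 minutes.
True elapsed: 3 hours and 30 minutes = 210 minutes.
Faulty clock advances: 210 x 52/60 = 182 minutes (drift: 28 minutes behind).
Shown time: 10:00 + 182 minutes = 1:02.

Final answer: 1:02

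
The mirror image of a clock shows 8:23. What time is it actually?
Reflection across the vertical (12-6) axis maps a hand at angle A degrees to (360 - A) degrees, which sends a reading of T minutes past 12:00 to (720 - T) minutes past 12:00.
Mirror reads 8:23 = 503 minutes past 12:00.
Actual time: (720 - 503) mod 720 = 217 minutes = 3:37.

Final answer: 3:37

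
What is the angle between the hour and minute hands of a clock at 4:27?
Hour hand position: 4 x 30 + 27 x 0.5 = 133.5 degrees
Minute hand position: 27 x 6 = 162 degrees
Difference: |133.5 - 162| = 28.5 degrees
The angle between the hands is 28.5 degrees

Final answer: 28.5 degrees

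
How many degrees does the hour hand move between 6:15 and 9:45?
The hour hand moves 0.5 degrees per minute.
Time elapsed: 9:45 - 6:15 = 210 minutes
Angular displacement: 210 x 0.5 = 105 degrees

Final answer: 105 degrees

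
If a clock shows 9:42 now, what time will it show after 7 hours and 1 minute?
Starting time: 9:42
Adding 1 minute to 42 minutes: 42 + 1 = 43 minutes
Adding 7 hours: 9 + 7 = 16 - 12 = 4
Final time: 4:43

Final answer: 4:43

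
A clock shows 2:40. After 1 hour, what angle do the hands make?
First find the time 1 hour after 2:40.
Total minutes: 2 x 60 + 40 + 1 x 60 + 0 = 220.
220 mod 720 = 220 minutes = 3:40.
Now compute the angle at 3:40:
Hour hand: 3 x 30 + 40 x 0.5 = 110 degrees
Minute hand: 40 x 6 = 240 degrees
Difference: |110 - 240| = 130 degrees
The angle is 130 degrees

Final answer: 130 degrees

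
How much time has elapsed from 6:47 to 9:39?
From 6:47 to 9:39:
(9 x 60 + 39) - (6 x 60 + 47) = 579 - 407 = 172 minutes
= 2 hours and 52 minutes

Final answer: 2 hours and 52 minutes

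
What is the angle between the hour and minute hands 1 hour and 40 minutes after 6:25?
First find the time 1 hour and 40 minutes after 6:25.
Total minutes: 6 x 60 + 25 + 1 x 60 + 40 = 485.
485 mod 720 = 485 minutes = 8:05.
Now compute the angle at 8:05:
Hour hand: 8 x 30 + 5 x 0.5 = 242.5 degrees
Minute hand: 5 x 6 = 30 degrees
Difference: |242.5 - 30| = 212.5 degrees
Smaller angle: 360 - 212.5 = 147.5 degrees

Final answer: 147.5 degrees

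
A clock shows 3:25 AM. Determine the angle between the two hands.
Hour hand position: 3 x 30 + 25 x 0.5 = 102.5 degrees
Minute hand position: 25 x 6 = 150 degrees
Difference: |102.5 - 150| = 47.5 degrees
The angle between the hands is 47.5 degrees

Final answer: 47.5 degrees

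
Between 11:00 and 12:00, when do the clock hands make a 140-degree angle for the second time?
At t minutes past 11:00, the hour hand is at 30 x 11 + 0.5t degrees and the minute hand is at 6t degrees.
The smaller angle between them is 140 degrees when |30H - 5.5t| = 140 or |30H - 5.5t| = 220.
With H = 11, solve 30 x 11 - 5.5t = +/- target for each target:
  t = (30 x 11 - 140) / 5.5 = 34.55
  t = (30 x 11 + 140) / 5.5 = 85.45 (outside (0, 60))
  t = (30 x 11 - 220) / 5.5 = 20
  t = (30 x 11 + 220) / 5.5 = 100 (outside (0, 60))
Valid solutions in (0, 60): {20, 34.55} minutes.
The second occurrence is t = 34.55 minutes.
The hands form a 140-degree angle at 34.55 minutes past 11:00.

Final answer: 34.55 minutes past 11:00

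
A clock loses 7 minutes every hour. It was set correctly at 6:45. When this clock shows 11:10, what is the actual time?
For every 60 true minutes, the faulty clock advances 53 minutes, so 1 faulty-clock minute corresponds to 60/53 true minutes.
From 6:45 to 11:10 on the faulty dial is 265 minutes.
True elapsed: 265 x 60/53 = 300 minutes = 5 hours.
True time: 6:45 + 5 hours = 11:45.

Final answer: 11:45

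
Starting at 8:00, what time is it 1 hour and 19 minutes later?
Starting time: 8:00
Adding 19 minutes to 0 minutes: 0 + 19 = 19 minutes
Adding 1 hour: 8 + 1 = 9
Final time: 9:19

Final answer: 9:19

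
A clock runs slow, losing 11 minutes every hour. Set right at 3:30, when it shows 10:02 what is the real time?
For every 60 true minutes, the faulty clock advances 49 minutes, so 1 faulty-clock minute corresponds to 60/49 true minutes.
From 3:30 to 10:02 on the faulty dial is 392 minutes.
True elapsed: 392 x 60/49 = 480 minutes = 8 hours.
True time: 3:30 + 8 hours = 11:30.

Final answer: 11:30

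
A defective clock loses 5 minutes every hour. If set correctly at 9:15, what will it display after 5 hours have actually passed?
For every 60 true minutes, the faulty clock advances 60 - 5 = 55 minutes.
True elapsed: 5 hours = 300 minutes.
Faulty clock advances: 300 x 55/60 = 275 minutes (drift: 25 minutes behind).
Shown time: 9:15 + 275 minutes = 1:50.

Final answer: 1:50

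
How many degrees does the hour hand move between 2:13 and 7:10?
The hour hand moves 0.5 degrees per minute.
Time elapsed: 7:10 - 2:13 = 297 minutes
Angular displacement: 297 x 0.5 = 148.5 degrees

Final answer: 148.5 degrees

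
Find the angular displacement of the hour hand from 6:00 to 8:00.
The hour hand moves 0.5 degrees per minute.
Time elapsed: 8:00 - 6:00 = 120 minutes
Angular displacement: 120 x 0.5 = 60 degrees

Final answer: 60 degrees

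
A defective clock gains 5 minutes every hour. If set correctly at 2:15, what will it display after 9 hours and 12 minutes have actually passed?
For every 60 true minutes, the faulty clock advances 60 + 5 = 65 minutes.
True elapsed: 9 hours and 12 minutes = 552 minutes.
Faulty clock advances: 552 x 65/60 = 598 minutes (drift: 46 minutes ahead).
Shown time: 2:15 + 598 minutes = 12:13.

Final answer: 12:13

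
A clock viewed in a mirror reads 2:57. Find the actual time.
Reflection across the vertical (12-6) axis maps a hand at angle A degrees to (360 - A) degrees, which sends a reading of T minutes past 12:00 to (720 - T) minutes past 12:00.
Mirror reads 2:57 = 177 minutes past 12:00.
Actual time: (720 - 177) mod 720 = 543 minutes = 9:03.

Final answer: 9:03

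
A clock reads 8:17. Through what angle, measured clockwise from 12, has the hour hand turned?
The hour hand moves 30 degrees per hour and 0.5 degrees per minute.
At 8:17: (8) x 30 + 17 x 0.5 = 240 + 8.5 = 248.5 degrees

Final answer: 248.5 degrees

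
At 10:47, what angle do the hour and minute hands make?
Hour hand position: 10 x 30 + 47 x 0.5 = 323.5 degrees
Minute hand position: 47 x 6 = 282 degrees
Difference: |323.5 - 282| = 41.5 degrees
The angle between the hands is 41.5 degrees

Final answer: 41.5 degrees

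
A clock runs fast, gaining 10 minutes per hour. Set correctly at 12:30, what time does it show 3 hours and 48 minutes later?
For every 60 true minutes, the faulty clock advances 60 + 10 = 70 minutes.
True elapsed: 3 hours and 48 minutes = 228 minutes.
Faulty clock advances: 228 x 70/60 = 266 minutes (drift: 38 minutes ahead).
Shown time: 12:30 + 266 minutes = 4:56.

Final answer: 4:56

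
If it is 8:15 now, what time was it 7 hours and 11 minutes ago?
Starting time: 8:15 = 495 total minutes past 12:00
Subtracting: 7 hours and 11 minutes = 431 minutes
495 - 431 = 64 minutes
= 1 hour and 4 minutes past 12:00 = 1:04

Final answer: 1:04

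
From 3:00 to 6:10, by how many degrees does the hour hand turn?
The hour hand moves 0.5 degrees per minute.
Time elapsed: 6:10 - 3:00 = 190 minutes
Angular displacement: 190 x 0.5 = 95 degrees

Final answer: 95 degrees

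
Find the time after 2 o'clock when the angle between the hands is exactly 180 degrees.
For hands to be 180 degrees apart: |30H - 5.5t| = 180
With H = 2: t = (30 x 2 + 180)/5.5 = 43.64 or t = (30 x 2 - 180)/5.5 = -21.82
First valid solution (0 < t < 60): t = 43.64 minutes
The hands are opposite at 43.64 minutes past 2:00.

Final answer: 43.64 minutes past 2:00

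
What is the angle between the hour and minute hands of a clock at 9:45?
Hour hand position: 9 x 30 + 45 x 0.5 = 292.5 degrees
Minute hand position: 45 x 6 = 270 degrees
Difference: |292.5 - 270| = 22.5 degrees
The angle between the hands is 22.5 degrees

Final answer: 22.5 degrees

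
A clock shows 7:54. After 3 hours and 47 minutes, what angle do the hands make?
First find the time 3 hours and 47 minutes after 7:54.
Total minutes: 7 x 60 + 54 + 3 x 60 + 47 = 701.
701 mod 720 = 701 minutes = 11:41.
Now compute the angle at 11:41:
Hour hand: 11 x 30 + 41 x 0.5 = 350.5 degrees
Minute hand: 41 x 6 = 246 degrees
Difference: |350.5 - 246| = 104.5 degrees
The angle is 104.5 degrees

Final answer: 104.5 degrees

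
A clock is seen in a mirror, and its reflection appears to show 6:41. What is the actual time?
Reflection across the vertical (12-6) axis maps a hand at angle A degrees to (360 - A) degrees, which sends a reading of T minutes past 12:00 to (720 - T) minutes past 12:00.
Mirror reads 6:41 = 401 minutes past 12:00.
Actual time: (720 - 401) mod 720 = 319 minutes = 5:19.

Final answer: 5:19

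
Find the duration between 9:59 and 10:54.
From 9:59 to 10:54:
(10 x 60 + 54) - (9 x 60 + 59) = 654 - 599 = 55 minutes
= 55 minutes

Final answer: 55 minutes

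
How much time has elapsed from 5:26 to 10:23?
From 5:26 to 10:23:
(10 x 60 + 23) - (5 x 60 + 26) = 623 - 326 = 297 minutes
= 4 hours and 57 minutes

Final answer: 4 hours and 57 minutes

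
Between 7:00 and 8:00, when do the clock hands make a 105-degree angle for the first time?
At t minutes past 7:00, the hour hand is at 30 x 7 + 0.5t degrees and the minute hand is at 6t degrees.
The smaller angle between them is 105 degrees when |30H - 5.5t| = 105 or |30H - 5.5t| = 255.
With H = 7, solve 30 x 7 - 5.5t = +/- target for each target:
  t = (30 x 7 - 105) / 5.5 = 19.09
  t = (30 x 7 + 105) / 5.5 = 57.27
  t = (30 x 7 - 255) / 5.5 = -8.18 (outside (0, 60))
  t = (30 x 7 + 255) / 5.5 = 84.55 (outside (0, 60))
Valid solutions in (0, 60): {19.09, 57.27} minutes.
The first occurrence is t = 19.09 minutes.
The hands form a 105-degree angle at 19.09 minutes past 7:00.

Final answer: 19.09 minutes past 7:00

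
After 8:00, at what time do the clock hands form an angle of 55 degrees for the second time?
At t minutes past 8:00, the hour hand is at 30 x 8 + 0.5t degrees and the minute hand is at 6t degrees.
The smaller angle between them is 55 degrees when |30H - 5.5t| = 55 or |30H - 5.5t| = 305.
With H = 8, solve 30 x 8 - 5.5t = +/- target for each target:
  t = (30 x 8 - 55) / 5.5 = 33.64
  t = (30 x 8 + 55) / 5.5 = 53.64
  t = (30 x 8 - 305) / 5.5 = -11.82 (outside (0, 60))
  t = (30 x 8 + 305) / 5.5 = 99.09 (outside (0, 60))
Valid solutions in (0, 60): {33.64, 53.64} minutes.
The second occurrence is t = 53.64 minutes.
The hands form a 55-degree angle at 53.64 minutes past 8:00.

Final answer: 53.64 minutes past 8:00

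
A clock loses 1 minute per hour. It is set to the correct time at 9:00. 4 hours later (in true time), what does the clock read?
For every 60 true minutes, the faulty clock advances 60 - 1 = 59 minutes.
True elapsed: 4 hours = 240 minutes.
Faulty clock advances: 240 x 59/60 = 236 minutes (drift: 4 minutes behind).
Shown time: 9:00 + 236 minutes = 12:56.

Final answer: 12:56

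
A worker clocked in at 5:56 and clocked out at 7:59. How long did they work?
From 5:56 to 7:59:
(7 x 60 + 59) - (5 x 60 + 56) = 479 - 356 = 123 minutes
= 2 hours and 3 minutes

Final answer: 2 hours and 3 minutes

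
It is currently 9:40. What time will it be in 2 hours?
Starting time: 9:40
Adding 0 minutes to 40 minutes: 40 + 0 = 40 minutes
Adding 2 hours: 9 + 2 = 11
Final time: 11:40

Final answer: 11:40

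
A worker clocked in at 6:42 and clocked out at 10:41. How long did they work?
From 6:42 to 10:41:
(10 x 60 + 41) - (6 x 60 + 42) = 641 - 402 = 239 minutes
= 3 hours and 59 minutes

Final answer: 3 hours and 59 minutes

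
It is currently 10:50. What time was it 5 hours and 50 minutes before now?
Starting time: 10:50 = 650 total minutes past 12:00
Subtracting: 5 hours and 50 minutes = 350 minutes
650 - 350 = 300 minutes
= 5 hours past 12:00 = 5:00

Final answer: 5:00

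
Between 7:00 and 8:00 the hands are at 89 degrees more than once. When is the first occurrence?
At t minutes past 7:00, the hour hand is at 30 x 7 + 0.5t degrees and the minute hand is at 6t degrees.
The smaller angle between them is 89 degrees when |30H - 5.5t| = 89 or |30H - 5.5t| = 271.
With H = 7, solve 30 x 7 - 5.5t = +/- target for each target:
  t = (30 x 7 - 89) / 5.5 = 22
  t = (30 x 7 + 89) / 5.5 = 54.36
  t = (30 x 7 - 271) / 5.5 = -11.09 (outside (0, 60))
  t = (30 x 7 + 271) / 5.5 = 87.45 (outside (0, 60))
Valid solutions in (0, 60): {22, 54.36} minutes.
The first occurrence is t = 22 minutes.
The hands form a 89-degree angle at 22 minutes past 7:00.

Final answer: 22 minutes past 7:00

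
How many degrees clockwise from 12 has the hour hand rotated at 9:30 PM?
The hour hand moves 30 degrees per hour and 0.5 degrees per minute.
At 9:30: (9) x 30 + 30 x 0.5 = 270 + 15 = 285 degrees

Final answer: 285 degrees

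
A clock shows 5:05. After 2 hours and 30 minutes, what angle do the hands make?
First find the time 2 hours and 30 minutes after 5:05.
Total minutes: 5 x 60 + 5 + 2 x 60 + 30 = 455.
455 mod 720 = 455 minutes = 7:35.
Now compute the angle at 7:35:
Hour hand: 7 x 30 + 35 x 0.5 = 227.5 degrees
Minute hand: 35 x 6 = 210 degrees
Difference: |227.5 - 210| = 17.5 degrees
The angle is 17.5 degrees

Final answer: 17.5 degrees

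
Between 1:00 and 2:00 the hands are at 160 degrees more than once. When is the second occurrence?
At t minutes past 1:00, the hour hand is at 30 x 1 + 0.5t degrees and the minute hand is at 6t degrees.
The smaller angle between them is 160 degrees when |30H - 5.5t| = 160 or |30H - 5.5t| = 200.
With H = 1, solve 30 x 1 - 5.5t = +/- target for each target:
  t = (30 x 1 - 160) / 5.5 = -23.64 (outside (0, 60))
  t = (30 x 1 + 160) / 5.5 = 34.55
  t = (30 x 1 - 200) / 5.5 = -30.91 (outside (0, 60))
  t = (30 x 1 + 200) / 5.5 = 41.82
Valid solutions in (0, 60): {34.55, 41.82} minutes.
The second occurrence is t = 41.82 minutes.
The hands form a 160-degree angle at 41.82 minutes past 1:00.

Final answer: 41.82 minutes past 1:00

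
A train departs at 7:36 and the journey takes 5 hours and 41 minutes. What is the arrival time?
Starting time: 7:36
Adding 41 minutes to 36 minutes: 36 + 41 = 77 minutes = 1 hour and 17 minutes
Adding 5 hours: 7 + 5 + 1 (carry) = 13 - 12 = 1
Final time: 1:17

Final answer: 1:17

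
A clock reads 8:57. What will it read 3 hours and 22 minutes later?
Starting time: 8:57
Adding 22 minutes to 57 minutes: 57 + 22 = 79 minutes = 1 hour and 19 minutes
Adding 3 hours: 8 + 3 + 1 (carry) = 12
Final time: 12:19

Final answer: 12:19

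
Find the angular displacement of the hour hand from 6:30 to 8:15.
The hour hand moves 0.5 degrees per minute.
Time elapsed: 8:15 - 6:30 = 105 minutes
Angular displacement: 105 x 0.5 = 52.5 degrees

Final answer: 52.5 degrees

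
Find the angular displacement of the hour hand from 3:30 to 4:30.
The hour hand moves 0.5 degrees per minute.
Time elapsed: 4:30 - 3:30 = 60 minutes
Angular displacement: 60 x 0.5 = 30 degrees

Final answer: 30 degrees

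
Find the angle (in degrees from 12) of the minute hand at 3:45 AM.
The minute hand moves 6 degrees per minute.
At 3:45: 45 x 6 = 270 degrees

Final answer: 270 degrees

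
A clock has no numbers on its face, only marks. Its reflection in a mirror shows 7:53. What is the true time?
Reflection across the vertical (12-6) axis maps a hand at angle A degrees to (360 - A) degrees, which sends a reading of T minutes past 12:00 to (720 - T) minutes past 12:00.
Mirror reads 7:53 = 473 minutes past 12:00.
Actual time: (720 - 473) mod 720 = 247 minutes = 4:07.

Final answer: 4:07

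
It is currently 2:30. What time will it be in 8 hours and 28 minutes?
Starting time: 2:30
Adding 28 minutes to 30 minutes: 30 + 28 = 58 minutes
Adding 8 hours: 2 + 8 = 10
Final time: 10:58

Final answer: 10:58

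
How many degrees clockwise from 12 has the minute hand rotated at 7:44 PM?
The minute hand moves 6 degrees per minute.
At 7:44: 44 x 6 = 264 degrees

Final answer: 264 degrees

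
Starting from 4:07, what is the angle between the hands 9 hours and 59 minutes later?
First find the time 9 hours and 59 minutes after 4:07.
Total minutes: 4 x 60 + 7 + 9 x 60 + 59 = 846.
846 mod 720 = 126 minutes = 2:06.
Now compute the angle at 2:06:
Hour hand: 2 x 30 + 6 x 0.5 = 63 degrees
Minute hand: 6 x 6 = 36 degrees
Difference: |63 - 36| = 27 degrees
The angle is 27 degrees

Final answer: 27 degrees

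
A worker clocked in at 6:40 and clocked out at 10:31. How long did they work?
From 6:40 to 10:31:
(10 x 60 + 31) - (6 x 60 + 40) = 631 - 400 = 231 minutes
= 3 hours and 51 minutes

Final answer: 3 hours and 51 minutes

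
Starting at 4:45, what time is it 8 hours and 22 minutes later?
Starting time: 4:45
Adding 22 minutes to 45 minutes: 45 + 22 = 67 minutes = 1 hour and 7 minutes
Adding 8 hours: 4 + 8 + 1 (carry) = 13 - 12 = 1
Final time: 1:07

Final answer: 1:07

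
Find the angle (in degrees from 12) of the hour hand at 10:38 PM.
The hour hand moves 30 degrees per hour and 0.5 degrees per minute.
At 10:38: (10) x 30 + 38 x 0.5 = 300 + 19 = 319 degrees

Final answer: 319 degrees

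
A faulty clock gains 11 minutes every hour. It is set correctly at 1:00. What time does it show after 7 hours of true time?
For every 60 true minutes, the faulty clock advances 60 + 11 = 71 minutes.
True elapsed: 7 hours = 420 minutes.
Faulty clock advances: 420 x 71/60 = 497 minutes (drift: 77 minutes ahead).
Shown time: 1:00 + 497 minutes = 9:17.

Final answer: 9:17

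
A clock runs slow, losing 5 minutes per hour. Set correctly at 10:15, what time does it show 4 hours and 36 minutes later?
For every 60 true minutes, the faulty clock advances 60 - 5 = 55 minutes.
True elapsed: 4 hours and 36 minutes = 276 minutes.
Faulty clock advances: 276 x 55/60 = 253 minutes (drift: 23 minutes behind).
Shown time: 10:15 + 253 minutes = 2:28.

Final answer: 2:28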